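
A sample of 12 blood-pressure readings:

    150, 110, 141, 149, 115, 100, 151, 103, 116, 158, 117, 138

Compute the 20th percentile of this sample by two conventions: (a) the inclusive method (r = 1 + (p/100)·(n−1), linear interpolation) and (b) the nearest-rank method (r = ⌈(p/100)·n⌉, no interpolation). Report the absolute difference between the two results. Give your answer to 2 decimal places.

Sorted: 100, 103, 110, 115, 116, 117, 138, 141, 149, 150, 151, 158.
n = 12.
(a) r = 3.2; between ranks 3 (110) and 4 (115): 111.
(b) the nearest-rank method: rank 3 → 110.
|111 − 110| = 1.

1.00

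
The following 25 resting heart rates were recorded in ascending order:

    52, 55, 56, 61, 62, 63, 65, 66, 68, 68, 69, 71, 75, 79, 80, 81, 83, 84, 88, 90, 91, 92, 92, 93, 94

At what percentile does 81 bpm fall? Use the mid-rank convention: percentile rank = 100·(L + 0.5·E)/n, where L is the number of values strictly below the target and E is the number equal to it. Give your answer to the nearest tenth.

62.0

Count below 81: L = 15; count equal: E = 1; n = 25.
Percentile rank = 100·(15 + 0.5·1)/25 = 100·15.5/25 = 62.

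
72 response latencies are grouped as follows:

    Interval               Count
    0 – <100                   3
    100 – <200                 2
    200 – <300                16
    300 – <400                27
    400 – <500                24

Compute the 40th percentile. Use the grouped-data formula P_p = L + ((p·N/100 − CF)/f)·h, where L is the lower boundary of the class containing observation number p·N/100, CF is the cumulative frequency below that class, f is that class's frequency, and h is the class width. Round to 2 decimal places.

328.89

N = 72; target position k = 40/100 · 72 = 28.8.
Cumulative frequencies: 3, 5, 21, 48, 72.
Observation 28.8 falls in the class 300 – <400.
L = 300, CF = 21, f = 27, h = 100.
P40 = 300 + ((28.8 − 21)/27)·100 = 300 + 28.8889 = 328.889.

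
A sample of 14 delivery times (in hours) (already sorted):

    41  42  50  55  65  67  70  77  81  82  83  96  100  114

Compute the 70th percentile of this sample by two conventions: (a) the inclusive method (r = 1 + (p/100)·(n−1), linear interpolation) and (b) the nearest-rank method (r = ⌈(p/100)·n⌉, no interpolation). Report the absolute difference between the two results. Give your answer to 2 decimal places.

0.10

n = 14.
(a) r = 10.1; between ranks 10 (82) and 11 (83): 82.1.
(b) the nearest-rank method: rank 10 → 82.
|82.1 − 82| = 0.1.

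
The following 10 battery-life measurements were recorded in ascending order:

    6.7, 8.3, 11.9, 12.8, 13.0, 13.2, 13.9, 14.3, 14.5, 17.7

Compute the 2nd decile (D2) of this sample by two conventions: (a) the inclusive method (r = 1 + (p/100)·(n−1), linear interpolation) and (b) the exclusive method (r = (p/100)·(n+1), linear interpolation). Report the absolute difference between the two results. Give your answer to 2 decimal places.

2.16

n = 10.
(a) r = 2.8; between ranks 2 (8.3) and 3 (11.9): 11.18.
(b) r = 2.2; between ranks 2 (8.3) and 3 (11.9): 9.02.
|11.18 − 9.02| = 2.16.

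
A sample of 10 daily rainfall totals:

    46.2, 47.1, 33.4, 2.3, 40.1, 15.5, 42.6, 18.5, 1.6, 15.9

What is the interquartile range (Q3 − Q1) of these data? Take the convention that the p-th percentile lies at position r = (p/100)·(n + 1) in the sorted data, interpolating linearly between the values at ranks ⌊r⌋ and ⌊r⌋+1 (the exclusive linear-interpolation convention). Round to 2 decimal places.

31.30

Sorted: 1.6, 2.3, 15.5, 15.9, 18.5, 33.4, 40.1, 42.6, 46.2, 47.1.
n = 10.
P25: r = 2.75; ranks 2–3 are 2.3, 15.5; interpolating gives 12.2.
P75: r = 8.25; ranks 8–9 are 42.6, 46.2; interpolating gives 43.5.
Difference: 43.5 − 12.2 = 31.3.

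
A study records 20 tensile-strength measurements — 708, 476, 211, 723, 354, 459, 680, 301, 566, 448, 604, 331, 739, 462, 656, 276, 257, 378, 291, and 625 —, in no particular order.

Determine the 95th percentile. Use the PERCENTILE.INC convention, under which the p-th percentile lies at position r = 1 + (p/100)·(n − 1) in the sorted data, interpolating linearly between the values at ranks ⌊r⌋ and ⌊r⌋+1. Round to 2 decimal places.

Sorted: 211, 257, 276, 291, 301, 331, 354, 378, 448, 459, 462, 476, 566, 604, 625, 656, 680, 708, 723, 739.
n = 20.
r = 1 + (95/100)·(20 − 1) = 1 + 18.05 = 19.05.
Rank 19 is 723 and rank 20 is 739.
Interpolate: 723 + 0.05·(739 − 723) = 723 + 0.05·16 = 723.8.

723.80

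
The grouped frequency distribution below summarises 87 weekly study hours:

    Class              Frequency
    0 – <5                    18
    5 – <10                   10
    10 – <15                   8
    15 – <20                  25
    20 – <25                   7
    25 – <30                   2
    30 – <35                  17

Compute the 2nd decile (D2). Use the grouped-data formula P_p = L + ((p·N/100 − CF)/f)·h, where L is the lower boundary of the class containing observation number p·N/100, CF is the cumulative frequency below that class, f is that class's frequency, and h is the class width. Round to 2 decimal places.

N = 87; target position k = 20/100 · 87 = 17.4.
Cumulative frequencies: 18, 28, 36, 61, 68, 70, 87.
Observation 17.4 falls in the class 0 – <5.
L = 0, CF = 0, f = 18, h = 5.
P20 = 0 + ((17.4 − 0)/18)·5 = 0 + 4.83333 = 4.83333.

4.83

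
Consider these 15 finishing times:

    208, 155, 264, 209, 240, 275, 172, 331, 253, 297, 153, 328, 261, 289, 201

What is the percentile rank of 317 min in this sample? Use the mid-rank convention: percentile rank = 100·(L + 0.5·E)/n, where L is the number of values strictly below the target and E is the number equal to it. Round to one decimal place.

Sorted: 153, 155, 172, 201, 208, 209, 240, 253, 261, 264, 275, 289, 297, 328, 331.
Count below 317: L = 13; count equal: E = 0; n = 15.
Percentile rank = 100·(13 + 0.5·0)/15 = 100·13/15 = 86.67.

86.7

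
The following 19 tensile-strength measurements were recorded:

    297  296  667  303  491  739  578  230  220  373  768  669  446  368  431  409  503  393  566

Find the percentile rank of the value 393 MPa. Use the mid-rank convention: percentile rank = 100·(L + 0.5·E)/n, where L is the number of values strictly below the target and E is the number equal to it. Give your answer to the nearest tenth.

39.5

Sorted: 220, 230, 296, 297, 303, 368, 373, 393, 409, 431, 446, 491, 503, 566, 578, 667, 669, 739, 768.
Count below 393: L = 7; count equal: E = 1; n = 19.
Percentile rank = 100·(7 + 0.5·1)/19 = 100·7.5/19 = 39.47.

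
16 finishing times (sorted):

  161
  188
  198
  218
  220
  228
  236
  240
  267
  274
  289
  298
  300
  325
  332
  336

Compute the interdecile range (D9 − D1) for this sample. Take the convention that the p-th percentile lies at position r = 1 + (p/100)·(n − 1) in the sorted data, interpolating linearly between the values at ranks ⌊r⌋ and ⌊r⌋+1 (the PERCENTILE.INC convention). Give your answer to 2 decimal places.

n = 16.
P10: r = 2.5; ranks 2–3 are 188, 198; interpolating gives 193.
P90: r = 14.5; ranks 14–15 are 325, 332; interpolating gives 328.5.
Difference: 328.5 − 193 = 135.5.

135.50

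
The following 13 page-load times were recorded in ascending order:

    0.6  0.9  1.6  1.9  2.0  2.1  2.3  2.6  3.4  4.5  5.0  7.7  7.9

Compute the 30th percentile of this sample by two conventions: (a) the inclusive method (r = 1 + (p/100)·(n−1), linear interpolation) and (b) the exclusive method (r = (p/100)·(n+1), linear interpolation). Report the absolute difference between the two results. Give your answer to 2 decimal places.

n = 13.
(a) r = 4.6; between ranks 4 (1.9) and 5 (2.0): 1.96.
(b) r = 4.2; between ranks 4 (1.9) and 5 (2.0): 1.92.
|1.96 − 1.92| = 0.04.

0.04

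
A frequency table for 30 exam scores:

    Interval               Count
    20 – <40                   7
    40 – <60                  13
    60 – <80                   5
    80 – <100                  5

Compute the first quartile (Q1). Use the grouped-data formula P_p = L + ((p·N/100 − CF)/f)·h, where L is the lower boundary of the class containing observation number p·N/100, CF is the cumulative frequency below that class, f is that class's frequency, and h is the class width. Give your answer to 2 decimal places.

N = 30; target position k = 25/100 · 30 = 7.5.
Cumulative frequencies: 7, 20, 25, 30.
Observation 7.5 falls in the class 40 – <60.
L = 40, CF = 7, f = 13, h = 20.
P25 = 40 + ((7.5 − 7)/13)·20 = 40 + 0.769231 = 40.7692.

40.77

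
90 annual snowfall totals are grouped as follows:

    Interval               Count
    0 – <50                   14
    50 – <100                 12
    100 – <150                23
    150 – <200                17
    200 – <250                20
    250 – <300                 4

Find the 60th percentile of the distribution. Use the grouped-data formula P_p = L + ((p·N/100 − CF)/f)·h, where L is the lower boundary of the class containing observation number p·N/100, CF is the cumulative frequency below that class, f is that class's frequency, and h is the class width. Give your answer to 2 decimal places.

164.71

N = 90; target position k = 60/100 · 90 = 54.
Cumulative frequencies: 14, 26, 49, 66, 86, 90.
Observation 54 falls in the class 150 – <200.
L = 150, CF = 49, f = 17, h = 50.
P60 = 150 + ((54 − 49)/17)·50 = 150 + 14.7059 = 164.706.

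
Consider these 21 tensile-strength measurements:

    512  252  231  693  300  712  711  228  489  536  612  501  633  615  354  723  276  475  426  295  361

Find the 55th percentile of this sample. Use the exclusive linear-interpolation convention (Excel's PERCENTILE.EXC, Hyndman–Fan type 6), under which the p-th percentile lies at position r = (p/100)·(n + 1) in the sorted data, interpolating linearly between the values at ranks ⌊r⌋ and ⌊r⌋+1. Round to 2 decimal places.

Sorted: 228, 231, 252, 276, 295, 300, 354, 361, 426, 475, 489, 501, 512, 536, 612, 615, 633, 693, 711, 712, 723.
n = 21.
r = (55/100)·(21 + 1) = 12.1.
Rank 12 is 501 and rank 13 is 512.
Interpolate: 501 + 0.1·(512 − 501) = 501 + 0.1·11 = 502.1.

502.10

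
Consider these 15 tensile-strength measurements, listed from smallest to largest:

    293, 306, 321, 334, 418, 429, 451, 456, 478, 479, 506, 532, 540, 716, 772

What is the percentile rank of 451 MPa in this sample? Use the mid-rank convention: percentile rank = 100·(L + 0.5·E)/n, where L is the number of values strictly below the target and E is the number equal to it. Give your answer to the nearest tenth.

43.3

Count below 451: L = 6; count equal: E = 1; n = 15.
Percentile rank = 100·(6 + 0.5·1)/15 = 100·6.5/15 = 43.33.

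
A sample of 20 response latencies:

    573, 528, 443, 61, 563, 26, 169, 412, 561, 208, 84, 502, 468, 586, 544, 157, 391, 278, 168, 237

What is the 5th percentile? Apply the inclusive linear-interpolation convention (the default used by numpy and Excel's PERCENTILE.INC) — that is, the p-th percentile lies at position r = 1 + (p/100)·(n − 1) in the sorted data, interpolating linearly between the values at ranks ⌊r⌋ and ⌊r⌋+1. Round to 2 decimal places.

Sorted: 26, 61, 84, 157, 168, 169, 208, 237, 278, 391, 412, 443, 468, 502, 528, 544, 561, 563, 573, 586.
n = 20.
r = 1 + (5/100)·(20 − 1) = 1 + 0.95 = 1.95.
Rank 1 is 26 and rank 2 is 61.
Interpolate: 26 + 0.95·(61 − 26) = 26 + 0.95·35 = 59.25.

59.25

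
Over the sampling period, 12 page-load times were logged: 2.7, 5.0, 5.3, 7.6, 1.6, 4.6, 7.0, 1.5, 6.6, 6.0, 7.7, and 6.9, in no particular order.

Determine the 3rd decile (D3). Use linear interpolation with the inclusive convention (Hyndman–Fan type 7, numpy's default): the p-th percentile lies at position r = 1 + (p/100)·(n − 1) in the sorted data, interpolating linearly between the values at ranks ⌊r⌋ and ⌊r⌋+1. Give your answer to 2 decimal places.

4.72

Sorted: 1.5, 1.6, 2.7, 4.6, 5.0, 5.3, 6.0, 6.6, 6.9, 7.0, 7.6, 7.7.
n = 12.
r = 1 + (30/100)·(12 − 1) = 1 + 3.3 = 4.3.
Rank 4 is 4.6 and rank 5 is 5.0.
Interpolate: 4.6 + 0.3·(5.0 − 4.6) = 4.6 + 0.3·0.4 = 4.72.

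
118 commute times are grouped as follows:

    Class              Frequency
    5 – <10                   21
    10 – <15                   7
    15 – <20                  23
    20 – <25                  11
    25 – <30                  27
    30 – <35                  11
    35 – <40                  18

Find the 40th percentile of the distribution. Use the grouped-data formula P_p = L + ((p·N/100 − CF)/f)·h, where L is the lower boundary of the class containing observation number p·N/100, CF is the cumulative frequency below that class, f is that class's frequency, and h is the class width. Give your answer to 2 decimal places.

N = 118; target position k = 40/100 · 118 = 47.2.
Cumulative frequencies: 21, 28, 51, 62, 89, 100, 118.
Observation 47.2 falls in the class 15 – <20.
L = 15, CF = 28, f = 23, h = 5.
P40 = 15 + ((47.2 − 28)/23)·5 = 15 + 4.17391 = 19.1739.

19.17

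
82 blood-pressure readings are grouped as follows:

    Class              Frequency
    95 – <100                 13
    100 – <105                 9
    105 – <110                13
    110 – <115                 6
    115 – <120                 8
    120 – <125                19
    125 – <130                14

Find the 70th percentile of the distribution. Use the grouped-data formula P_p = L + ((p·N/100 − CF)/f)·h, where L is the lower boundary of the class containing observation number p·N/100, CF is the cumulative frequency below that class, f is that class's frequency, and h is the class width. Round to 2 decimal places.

122.21

N = 82; target position k = 70/100 · 82 = 57.4.
Cumulative frequencies: 13, 22, 35, 41, 49, 68, 82.
Observation 57.4 falls in the class 120 – <125.
L = 120, CF = 49, f = 19, h = 5.
P70 = 120 + ((57.4 − 49)/19)·5 = 120 + 2.21053 = 122.211.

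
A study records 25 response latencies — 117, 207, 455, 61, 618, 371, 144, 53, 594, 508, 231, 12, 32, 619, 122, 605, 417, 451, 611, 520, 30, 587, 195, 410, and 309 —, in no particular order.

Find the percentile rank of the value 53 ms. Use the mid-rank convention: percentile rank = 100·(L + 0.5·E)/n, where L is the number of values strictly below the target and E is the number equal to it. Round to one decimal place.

Sorted: 12, 30, 32, 53, 61, 117, 122, 144, 195, 207, 231, 309, 371, 410, 417, 451, 455, 508, 520, 587, 594, 605, 611, 618, 619.
Count below 53: L = 3; count equal: E = 1; n = 25.
Percentile rank = 100·(3 + 0.5·1)/25 = 100·3.5/25 = 14.

14.0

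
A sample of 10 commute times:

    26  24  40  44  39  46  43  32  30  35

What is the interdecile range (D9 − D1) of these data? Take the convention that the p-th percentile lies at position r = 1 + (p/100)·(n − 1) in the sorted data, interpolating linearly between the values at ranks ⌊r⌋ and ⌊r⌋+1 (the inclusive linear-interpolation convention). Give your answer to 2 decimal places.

18.40

Sorted: 24, 26, 30, 32, 35, 39, 40, 43, 44, 46.
n = 10.
P10: r = 1.9; ranks 1–2 are 24, 26; interpolating gives 25.8.
P90: r = 9.1; ranks 9–10 are 44, 46; interpolating gives 44.2.
Difference: 44.2 − 25.8 = 18.4.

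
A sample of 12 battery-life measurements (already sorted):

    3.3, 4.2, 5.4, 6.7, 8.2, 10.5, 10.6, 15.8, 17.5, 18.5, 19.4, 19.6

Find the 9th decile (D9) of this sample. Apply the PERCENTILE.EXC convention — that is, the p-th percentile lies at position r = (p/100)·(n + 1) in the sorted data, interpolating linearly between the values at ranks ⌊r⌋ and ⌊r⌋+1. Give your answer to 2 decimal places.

n = 12.
r = (90/100)·(12 + 1) = 11.7.
Rank 11 is 19.4 and rank 12 is 19.6.
Interpolate: 19.4 + 0.7·(19.6 − 19.4) = 19.4 + 0.7·0.2 = 19.54.

19.54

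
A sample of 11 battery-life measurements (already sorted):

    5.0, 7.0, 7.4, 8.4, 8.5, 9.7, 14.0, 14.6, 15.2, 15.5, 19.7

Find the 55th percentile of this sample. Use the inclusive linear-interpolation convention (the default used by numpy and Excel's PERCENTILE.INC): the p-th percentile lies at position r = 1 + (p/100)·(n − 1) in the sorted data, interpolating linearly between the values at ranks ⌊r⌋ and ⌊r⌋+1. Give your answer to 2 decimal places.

11.85

n = 11.
r = 1 + (55/100)·(11 − 1) = 1 + 5.5 = 6.5.
Rank 6 is 9.7 and rank 7 is 14.0.
Interpolate: 9.7 + 0.5·(14.0 − 9.7) = 9.7 + 0.5·4.3 = 11.85.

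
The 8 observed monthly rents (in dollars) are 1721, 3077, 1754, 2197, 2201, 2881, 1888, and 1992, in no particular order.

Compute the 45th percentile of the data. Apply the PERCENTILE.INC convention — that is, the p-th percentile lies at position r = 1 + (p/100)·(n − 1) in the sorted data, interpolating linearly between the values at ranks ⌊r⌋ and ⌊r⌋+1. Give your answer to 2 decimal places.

2022.75

Sorted: 1721, 1754, 1888, 1992, 2197, 2201, 2881, 3077.
n = 8.
r = 1 + (45/100)·(8 − 1) = 1 + 3.15 = 4.15.
Rank 4 is 1992 and rank 5 is 2197.
Interpolate: 1992 + 0.15·(2197 − 1992) = 1992 + 0.15·205 = 2022.75.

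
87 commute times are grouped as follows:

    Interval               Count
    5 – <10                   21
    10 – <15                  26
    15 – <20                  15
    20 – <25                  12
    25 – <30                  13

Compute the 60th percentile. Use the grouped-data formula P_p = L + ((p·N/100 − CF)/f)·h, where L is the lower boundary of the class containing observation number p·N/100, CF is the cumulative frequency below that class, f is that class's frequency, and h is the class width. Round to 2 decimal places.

N = 87; target position k = 60/100 · 87 = 52.2.
Cumulative frequencies: 21, 47, 62, 74, 87.
Observation 52.2 falls in the class 15 – <20.
L = 15, CF = 47, f = 15, h = 5.
P60 = 15 + ((52.2 − 47)/15)·5 = 15 + 1.73333 = 16.7333.

16.73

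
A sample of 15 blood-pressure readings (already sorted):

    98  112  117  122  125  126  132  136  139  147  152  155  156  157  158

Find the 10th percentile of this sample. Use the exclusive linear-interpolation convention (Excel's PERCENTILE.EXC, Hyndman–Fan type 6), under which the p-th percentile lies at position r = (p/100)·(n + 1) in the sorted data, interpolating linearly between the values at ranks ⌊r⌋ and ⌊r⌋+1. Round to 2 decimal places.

106.40

n = 15.
r = (10/100)·(15 + 1) = 1.6.
Rank 1 is 98 and rank 2 is 112.
Interpolate: 98 + 0.6·(112 − 98) = 98 + 0.6·14 = 106.4.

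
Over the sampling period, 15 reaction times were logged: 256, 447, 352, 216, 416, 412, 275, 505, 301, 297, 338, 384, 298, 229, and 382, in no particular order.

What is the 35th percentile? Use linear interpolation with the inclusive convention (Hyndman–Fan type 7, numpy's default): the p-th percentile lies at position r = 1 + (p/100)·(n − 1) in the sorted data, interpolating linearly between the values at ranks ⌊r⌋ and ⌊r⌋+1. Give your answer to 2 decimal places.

297.90

Sorted: 216, 229, 256, 275, 297, 298, 301, 338, 352, 382, 384, 412, 416, 447, 505.
n = 15.
r = 1 + (35/100)·(15 − 1) = 1 + 4.9 = 5.9.
Rank 5 is 297 and rank 6 is 298.
Interpolate: 297 + 0.9·(298 − 297) = 297 + 0.9·1 = 297.9.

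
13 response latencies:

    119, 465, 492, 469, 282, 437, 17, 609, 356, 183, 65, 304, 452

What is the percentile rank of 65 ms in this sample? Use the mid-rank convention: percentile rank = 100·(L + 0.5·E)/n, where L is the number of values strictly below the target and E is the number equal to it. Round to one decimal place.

11.5

Sorted: 17, 65, 119, 183, 282, 304, 356, 437, 452, 465, 469, 492, 609.
Count below 65: L = 1; count equal: E = 1; n = 13.
Percentile rank = 100·(1 + 0.5·1)/13 = 100·1.5/13 = 11.54.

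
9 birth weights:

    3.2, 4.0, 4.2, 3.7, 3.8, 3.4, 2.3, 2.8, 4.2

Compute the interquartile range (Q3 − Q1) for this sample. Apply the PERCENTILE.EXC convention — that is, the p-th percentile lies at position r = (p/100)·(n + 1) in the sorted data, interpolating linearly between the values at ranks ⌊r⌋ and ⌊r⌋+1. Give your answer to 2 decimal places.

1.10

Sorted: 2.3, 2.8, 3.2, 3.4, 3.7, 3.8, 4.0, 4.2, 4.2.
n = 9.
P25: r = 2.5; ranks 2–3 are 2.8, 3.2; interpolating gives 3.
P75: r = 7.5; ranks 7–8 are 4.0, 4.2; interpolating gives 4.1.
Difference: 4.1 − 3 = 1.1.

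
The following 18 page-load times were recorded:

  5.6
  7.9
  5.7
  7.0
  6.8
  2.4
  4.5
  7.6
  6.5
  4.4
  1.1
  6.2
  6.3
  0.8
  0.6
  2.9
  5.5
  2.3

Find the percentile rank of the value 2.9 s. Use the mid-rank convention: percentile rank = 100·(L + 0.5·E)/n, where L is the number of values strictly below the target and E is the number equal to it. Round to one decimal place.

Sorted: 0.6, 0.8, 1.1, 2.3, 2.4, 2.9, 4.4, 4.5, 5.5, 5.6, 5.7, 6.2, 6.3, 6.5, 6.8, 7.0, 7.6, 7.9.
Count below 2.9: L = 5; count equal: E = 1; n = 18.
Percentile rank = 100·(5 + 0.5·1)/18 = 100·5.5/18 = 30.56.

30.6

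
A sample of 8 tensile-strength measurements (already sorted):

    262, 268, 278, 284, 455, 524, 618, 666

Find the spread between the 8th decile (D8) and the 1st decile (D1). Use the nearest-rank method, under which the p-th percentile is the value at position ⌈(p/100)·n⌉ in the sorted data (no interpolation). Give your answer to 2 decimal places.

n = 8.
P10: rank ⌈10/100·8⌉ = 1 → 262.
P80: rank ⌈80/100·8⌉ = 7 → 618.
Difference: 618 − 262 = 356.

356.00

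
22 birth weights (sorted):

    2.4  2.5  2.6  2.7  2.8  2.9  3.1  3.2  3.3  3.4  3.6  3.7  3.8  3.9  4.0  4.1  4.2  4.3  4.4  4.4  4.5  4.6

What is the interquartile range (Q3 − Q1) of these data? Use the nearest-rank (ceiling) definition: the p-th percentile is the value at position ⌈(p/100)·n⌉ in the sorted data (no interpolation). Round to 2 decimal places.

n = 22.
P25: rank ⌈25/100·22⌉ = 6 → 2.9.
P75: rank ⌈75/100·22⌉ = 17 → 4.2.
Difference: 4.2 − 2.9 = 1.3.

1.30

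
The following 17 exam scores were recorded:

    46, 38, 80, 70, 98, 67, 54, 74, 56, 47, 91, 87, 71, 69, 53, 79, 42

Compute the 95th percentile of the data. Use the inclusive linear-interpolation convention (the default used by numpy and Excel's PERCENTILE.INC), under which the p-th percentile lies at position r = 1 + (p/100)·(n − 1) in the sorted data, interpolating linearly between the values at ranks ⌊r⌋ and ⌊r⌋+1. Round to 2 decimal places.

92.40

Sorted: 38, 42, 46, 47, 53, 54, 56, 67, 69, 70, 71, 74, 79, 80, 87, 91, 98.
n = 17.
r = 1 + (95/100)·(17 − 1) = 1 + 15.2 = 16.2.
Rank 16 is 91 and rank 17 is 98.
Interpolate: 91 + 0.2·(98 − 91) = 91 + 0.2·7 = 92.4.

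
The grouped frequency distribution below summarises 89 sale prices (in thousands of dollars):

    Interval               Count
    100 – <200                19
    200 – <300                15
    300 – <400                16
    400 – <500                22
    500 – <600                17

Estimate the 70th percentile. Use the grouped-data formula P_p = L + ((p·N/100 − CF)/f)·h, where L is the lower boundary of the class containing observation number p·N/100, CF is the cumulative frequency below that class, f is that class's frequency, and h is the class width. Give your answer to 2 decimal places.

455.91

N = 89; target position k = 70/100 · 89 = 62.3.
Cumulative frequencies: 19, 34, 50, 72, 89.
Observation 62.3 falls in the class 400 – <500.
L = 400, CF = 50, f = 22, h = 100.
P70 = 400 + ((62.3 − 50)/22)·100 = 400 + 55.9091 = 455.909.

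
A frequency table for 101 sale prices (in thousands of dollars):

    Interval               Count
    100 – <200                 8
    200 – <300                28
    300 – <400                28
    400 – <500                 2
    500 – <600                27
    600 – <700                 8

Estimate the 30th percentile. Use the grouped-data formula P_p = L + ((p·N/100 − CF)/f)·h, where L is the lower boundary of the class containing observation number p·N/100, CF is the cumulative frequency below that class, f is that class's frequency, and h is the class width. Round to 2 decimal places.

N = 101; target position k = 30/100 · 101 = 30.3.
Cumulative frequencies: 8, 36, 64, 66, 93, 101.
Observation 30.3 falls in the class 200 – <300.
L = 200, CF = 8, f = 28, h = 100.
P30 = 200 + ((30.3 − 8)/28)·100 = 200 + 79.6429 = 279.643.

279.64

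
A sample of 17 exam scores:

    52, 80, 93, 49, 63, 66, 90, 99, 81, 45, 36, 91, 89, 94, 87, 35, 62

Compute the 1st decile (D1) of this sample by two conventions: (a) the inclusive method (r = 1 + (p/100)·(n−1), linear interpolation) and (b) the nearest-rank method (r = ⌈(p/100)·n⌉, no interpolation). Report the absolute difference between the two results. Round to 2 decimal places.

Sorted: 35, 36, 45, 49, 52, 62, 63, 66, 80, 81, 87, 89, 90, 91, 93, 94, 99.
n = 17.
(a) r = 2.6; between ranks 2 (36) and 3 (45): 41.4.
(b) the nearest-rank method: rank 2 → 36.
|41.4 − 36| = 5.4.

5.40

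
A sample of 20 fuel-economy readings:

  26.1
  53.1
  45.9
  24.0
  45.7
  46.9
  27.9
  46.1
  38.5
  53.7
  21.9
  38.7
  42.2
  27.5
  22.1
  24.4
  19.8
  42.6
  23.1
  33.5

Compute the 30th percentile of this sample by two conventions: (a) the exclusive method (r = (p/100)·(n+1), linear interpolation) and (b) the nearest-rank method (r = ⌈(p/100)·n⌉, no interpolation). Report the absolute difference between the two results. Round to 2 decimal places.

Sorted: 19.8, 21.9, 22.1, 23.1, 24.0, 24.4, 26.1, 27.5, 27.9, 33.5, 38.5, 38.7, 42.2, 42.6, 45.7, 45.9, 46.1, 46.9, 53.1, 53.7.
n = 20.
(a) r = 6.3; between ranks 6 (24.4) and 7 (26.1): 24.91.
(b) the nearest-rank method: rank 6 → 24.4.
|24.91 − 24.4| = 0.51.

0.51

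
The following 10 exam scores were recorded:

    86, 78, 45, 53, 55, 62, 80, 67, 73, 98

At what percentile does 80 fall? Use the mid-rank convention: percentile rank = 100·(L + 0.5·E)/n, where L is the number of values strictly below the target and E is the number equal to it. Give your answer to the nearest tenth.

Sorted: 45, 53, 55, 62, 67, 73, 78, 80, 86, 98.
Count below 80: L = 7; count equal: E = 1; n = 10.
Percentile rank = 100·(7 + 0.5·1)/10 = 100·7.5/10 = 75.

75.0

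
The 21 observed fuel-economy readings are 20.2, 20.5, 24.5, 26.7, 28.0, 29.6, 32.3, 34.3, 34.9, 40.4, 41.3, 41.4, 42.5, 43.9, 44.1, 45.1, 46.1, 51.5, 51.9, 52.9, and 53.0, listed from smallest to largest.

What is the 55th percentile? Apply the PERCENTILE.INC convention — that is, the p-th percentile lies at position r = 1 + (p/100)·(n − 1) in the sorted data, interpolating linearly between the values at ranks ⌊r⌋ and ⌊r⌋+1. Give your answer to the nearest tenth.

41.4

n = 21.
r = 1 + (55/100)·(21 − 1) = 1 + 11 = 12.
r is an integer, so P55 is the value at rank 12: 41.4.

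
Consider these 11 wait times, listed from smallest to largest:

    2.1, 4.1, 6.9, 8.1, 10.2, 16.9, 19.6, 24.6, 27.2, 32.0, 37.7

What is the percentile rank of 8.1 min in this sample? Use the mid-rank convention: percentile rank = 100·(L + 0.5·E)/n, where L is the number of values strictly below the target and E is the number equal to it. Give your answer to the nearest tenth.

31.8

Count below 8.1: L = 3; count equal: E = 1; n = 11.
Percentile rank = 100·(3 + 0.5·1)/11 = 100·3.5/11 = 31.82.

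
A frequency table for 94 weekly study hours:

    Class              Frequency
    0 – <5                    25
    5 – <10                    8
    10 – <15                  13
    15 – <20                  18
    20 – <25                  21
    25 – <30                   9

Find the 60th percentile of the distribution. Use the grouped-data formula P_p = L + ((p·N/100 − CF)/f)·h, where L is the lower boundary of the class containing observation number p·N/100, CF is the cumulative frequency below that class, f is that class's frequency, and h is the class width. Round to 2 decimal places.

N = 94; target position k = 60/100 · 94 = 56.4.
Cumulative frequencies: 25, 33, 46, 64, 85, 94.
Observation 56.4 falls in the class 15 – <20.
L = 15, CF = 46, f = 18, h = 5.
P60 = 15 + ((56.4 − 46)/18)·5 = 15 + 2.88889 = 17.8889.

17.89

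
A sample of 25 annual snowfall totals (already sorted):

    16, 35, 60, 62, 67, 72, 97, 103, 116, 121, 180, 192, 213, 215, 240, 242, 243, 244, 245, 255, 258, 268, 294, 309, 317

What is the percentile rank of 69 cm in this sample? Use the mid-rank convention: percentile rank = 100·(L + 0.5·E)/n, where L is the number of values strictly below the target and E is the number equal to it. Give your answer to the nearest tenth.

Count below 69: L = 5; count equal: E = 0; n = 25.
Percentile rank = 100·(5 + 0.5·0)/25 = 100·5/25 = 20.

20.0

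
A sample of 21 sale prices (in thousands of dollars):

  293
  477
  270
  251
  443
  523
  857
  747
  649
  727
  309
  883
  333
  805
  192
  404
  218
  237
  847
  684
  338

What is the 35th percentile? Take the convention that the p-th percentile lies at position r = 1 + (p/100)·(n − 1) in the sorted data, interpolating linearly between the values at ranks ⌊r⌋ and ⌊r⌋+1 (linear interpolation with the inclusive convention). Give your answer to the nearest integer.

Sorted: 192, 218, 237, 251, 270, 293, 309, 333, 338, 404, 443, 477, 523, 649, 684, 727, 747, 805, 847, 857, 883.
n = 21.
r = 1 + (35/100)·(21 − 1) = 1 + 7 = 8.
r is an integer, so P35 is the value at rank 8: 333.

333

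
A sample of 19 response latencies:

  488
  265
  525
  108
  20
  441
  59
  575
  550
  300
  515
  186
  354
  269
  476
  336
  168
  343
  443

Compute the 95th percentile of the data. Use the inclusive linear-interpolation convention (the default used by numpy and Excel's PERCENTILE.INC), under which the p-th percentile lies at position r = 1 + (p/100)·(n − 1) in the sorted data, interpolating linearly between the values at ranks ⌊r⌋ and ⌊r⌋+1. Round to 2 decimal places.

552.50

Sorted: 20, 59, 108, 168, 186, 265, 269, 300, 336, 343, 354, 441, 443, 476, 488, 515, 525, 550, 575.
n = 19.
r = 1 + (95/100)·(19 − 1) = 1 + 17.1 = 18.1.
Rank 18 is 550 and rank 19 is 575.
Interpolate: 550 + 0.1·(575 − 550) = 550 + 0.1·25 = 552.5.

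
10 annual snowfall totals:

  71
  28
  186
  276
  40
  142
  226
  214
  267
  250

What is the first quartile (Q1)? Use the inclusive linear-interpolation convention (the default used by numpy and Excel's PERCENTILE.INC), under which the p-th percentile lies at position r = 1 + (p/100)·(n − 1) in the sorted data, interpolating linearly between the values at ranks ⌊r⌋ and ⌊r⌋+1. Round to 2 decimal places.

88.75

Sorted: 28, 40, 71, 142, 186, 214, 226, 250, 267, 276.
n = 10.
r = 1 + (25/100)·(10 − 1) = 1 + 2.25 = 3.25.
Rank 3 is 71 and rank 4 is 142.
Interpolate: 71 + 0.25·(142 − 71) = 71 + 0.25·71 = 88.75.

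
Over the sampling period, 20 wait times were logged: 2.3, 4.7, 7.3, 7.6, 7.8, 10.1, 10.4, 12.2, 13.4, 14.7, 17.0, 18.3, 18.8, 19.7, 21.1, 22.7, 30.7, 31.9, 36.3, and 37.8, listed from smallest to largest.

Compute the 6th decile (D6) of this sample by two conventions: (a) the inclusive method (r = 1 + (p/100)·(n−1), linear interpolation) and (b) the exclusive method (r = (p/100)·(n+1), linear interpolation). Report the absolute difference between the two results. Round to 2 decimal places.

0.10

n = 20.
(a) r = 12.4; between ranks 12 (18.3) and 13 (18.8): 18.5.
(b) r = 12.6; between ranks 12 (18.3) and 13 (18.8): 18.6.
|18.5 − 18.6| = 0.1.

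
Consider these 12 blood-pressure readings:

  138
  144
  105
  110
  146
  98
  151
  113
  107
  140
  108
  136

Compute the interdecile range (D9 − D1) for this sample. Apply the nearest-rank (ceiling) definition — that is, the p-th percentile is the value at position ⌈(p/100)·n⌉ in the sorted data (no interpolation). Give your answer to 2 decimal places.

41.00

Sorted: 98, 105, 107, 108, 110, 113, 136, 138, 140, 144, 146, 151.
n = 12.
P10: rank ⌈10/100·12⌉ = 2 → 105.
P90: rank ⌈90/100·12⌉ = 11 → 146.
Difference: 146 − 105 = 41.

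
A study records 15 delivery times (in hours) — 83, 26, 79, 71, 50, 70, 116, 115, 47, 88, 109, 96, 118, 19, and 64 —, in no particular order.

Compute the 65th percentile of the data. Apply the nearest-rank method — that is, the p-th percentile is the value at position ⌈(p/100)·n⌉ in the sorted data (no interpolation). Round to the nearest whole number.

Sorted: 19, 26, 47, 50, 64, 70, 71, 79, 83, 88, 96, 109, 115, 116, 118.
n = 15.
Position = ⌈65/100 · 15⌉ = ⌈9.75⌉ = 10.
The value at rank 10 is 88.

88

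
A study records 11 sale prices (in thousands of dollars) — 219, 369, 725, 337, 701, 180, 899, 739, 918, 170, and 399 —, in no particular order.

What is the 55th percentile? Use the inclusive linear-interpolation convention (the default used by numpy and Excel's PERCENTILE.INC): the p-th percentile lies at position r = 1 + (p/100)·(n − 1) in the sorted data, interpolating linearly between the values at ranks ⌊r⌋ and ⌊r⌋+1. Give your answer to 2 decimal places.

Sorted: 170, 180, 219, 337, 369, 399, 701, 725, 739, 899, 918.
n = 11.
r = 1 + (55/100)·(11 − 1) = 1 + 5.5 = 6.5.
Rank 6 is 399 and rank 7 is 701.
Interpolate: 399 + 0.5·(701 − 399) = 399 + 0.5·302 = 550.

550.00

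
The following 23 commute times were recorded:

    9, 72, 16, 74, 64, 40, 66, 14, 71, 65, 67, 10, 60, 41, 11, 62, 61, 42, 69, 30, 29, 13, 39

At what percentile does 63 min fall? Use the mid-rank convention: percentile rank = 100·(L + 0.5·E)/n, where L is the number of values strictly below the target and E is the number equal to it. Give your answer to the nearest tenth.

Sorted: 9, 10, 11, 13, 14, 16, 29, 30, 39, 40, 41, 42, 60, 61, 62, 64, 65, 66, 67, 69, 71, 72, 74.
Count below 63: L = 15; count equal: E = 0; n = 23.
Percentile rank = 100·(15 + 0.5·0)/23 = 100·15/23 = 65.22.

65.2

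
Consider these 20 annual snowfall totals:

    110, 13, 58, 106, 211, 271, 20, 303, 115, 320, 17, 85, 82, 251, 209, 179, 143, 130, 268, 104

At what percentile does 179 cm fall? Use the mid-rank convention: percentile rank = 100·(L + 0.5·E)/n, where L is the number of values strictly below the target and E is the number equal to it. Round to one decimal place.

Sorted: 13, 17, 20, 58, 82, 85, 104, 106, 110, 115, 130, 143, 179, 209, 211, 251, 268, 271, 303, 320.
Count below 179: L = 12; count equal: E = 1; n = 20.
Percentile rank = 100·(12 + 0.5·1)/20 = 100·12.5/20 = 62.5.

62.5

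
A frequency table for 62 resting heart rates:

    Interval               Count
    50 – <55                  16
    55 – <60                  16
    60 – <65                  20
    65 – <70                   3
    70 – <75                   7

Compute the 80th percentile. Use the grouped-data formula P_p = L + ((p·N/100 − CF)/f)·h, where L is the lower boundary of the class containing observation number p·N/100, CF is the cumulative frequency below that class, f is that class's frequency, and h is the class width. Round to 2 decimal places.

N = 62; target position k = 80/100 · 62 = 49.6.
Cumulative frequencies: 16, 32, 52, 55, 62.
Observation 49.6 falls in the class 60 – <65.
L = 60, CF = 32, f = 20, h = 5.
P80 = 60 + ((49.6 − 32)/20)·5 = 60 + 4.4 = 64.4.

64.40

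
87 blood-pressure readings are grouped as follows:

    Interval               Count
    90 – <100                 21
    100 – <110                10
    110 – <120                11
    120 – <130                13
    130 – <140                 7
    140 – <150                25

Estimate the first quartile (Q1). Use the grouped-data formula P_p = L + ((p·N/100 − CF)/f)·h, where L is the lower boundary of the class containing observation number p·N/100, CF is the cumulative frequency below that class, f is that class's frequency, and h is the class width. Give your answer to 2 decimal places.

100.75

N = 87; target position k = 25/100 · 87 = 21.75.
Cumulative frequencies: 21, 31, 42, 55, 62, 87.
Observation 21.75 falls in the class 100 – <110.
L = 100, CF = 21, f = 10, h = 10.
P25 = 100 + ((21.75 − 21)/10)·10 = 100 + 0.75 = 100.75.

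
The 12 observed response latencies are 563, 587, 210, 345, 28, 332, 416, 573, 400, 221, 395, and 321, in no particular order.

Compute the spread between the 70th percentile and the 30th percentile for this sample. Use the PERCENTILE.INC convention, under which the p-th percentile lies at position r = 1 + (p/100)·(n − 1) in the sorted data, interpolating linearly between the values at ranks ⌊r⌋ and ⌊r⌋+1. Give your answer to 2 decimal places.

86.90

Sorted: 28, 210, 221, 321, 332, 345, 395, 400, 416, 563, 573, 587.
n = 12.
P30: r = 4.3; ranks 4–5 are 321, 332; interpolating gives 324.3.
P70: r = 8.7; ranks 8–9 are 400, 416; interpolating gives 411.2.
Difference: 411.2 − 324.3 = 86.9.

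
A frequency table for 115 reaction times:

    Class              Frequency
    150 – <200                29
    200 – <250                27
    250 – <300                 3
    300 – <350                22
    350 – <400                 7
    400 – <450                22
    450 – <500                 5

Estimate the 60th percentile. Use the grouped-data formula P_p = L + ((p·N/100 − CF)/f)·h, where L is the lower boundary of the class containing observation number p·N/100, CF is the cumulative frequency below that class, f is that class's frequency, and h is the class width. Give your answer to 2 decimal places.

N = 115; target position k = 60/100 · 115 = 69.
Cumulative frequencies: 29, 56, 59, 81, 88, 110, 115.
Observation 69 falls in the class 300 – <350.
L = 300, CF = 59, f = 22, h = 50.
P60 = 300 + ((69 − 59)/22)·50 = 300 + 22.7273 = 322.727.

322.73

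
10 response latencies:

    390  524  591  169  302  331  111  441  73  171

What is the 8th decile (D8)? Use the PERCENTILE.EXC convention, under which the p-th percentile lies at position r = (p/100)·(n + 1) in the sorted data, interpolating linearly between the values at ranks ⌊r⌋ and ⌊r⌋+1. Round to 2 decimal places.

507.40

Sorted: 73, 111, 169, 171, 302, 331, 390, 441, 524, 591.
n = 10.
r = (80/100)·(10 + 1) = 8.8.
Rank 8 is 441 and rank 9 is 524.
Interpolate: 441 + 0.8·(524 − 441) = 441 + 0.8·83 = 507.4.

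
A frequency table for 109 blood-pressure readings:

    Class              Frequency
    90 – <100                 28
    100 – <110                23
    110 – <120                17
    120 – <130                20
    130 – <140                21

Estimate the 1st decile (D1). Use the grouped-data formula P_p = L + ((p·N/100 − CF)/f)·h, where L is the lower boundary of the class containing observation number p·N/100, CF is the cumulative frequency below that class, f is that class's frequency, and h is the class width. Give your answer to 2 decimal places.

N = 109; target position k = 10/100 · 109 = 10.9.
Cumulative frequencies: 28, 51, 68, 88, 109.
Observation 10.9 falls in the class 90 – <100.
L = 90, CF = 0, f = 28, h = 10.
P10 = 90 + ((10.9 − 0)/28)·10 = 90 + 3.89286 = 93.8929.

93.89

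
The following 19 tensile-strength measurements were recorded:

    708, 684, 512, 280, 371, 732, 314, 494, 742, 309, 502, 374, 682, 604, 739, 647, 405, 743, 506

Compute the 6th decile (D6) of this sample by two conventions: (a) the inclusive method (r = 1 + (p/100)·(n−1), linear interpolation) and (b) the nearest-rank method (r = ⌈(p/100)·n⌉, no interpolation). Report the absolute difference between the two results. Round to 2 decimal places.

8.60

Sorted: 280, 309, 314, 371, 374, 405, 494, 502, 506, 512, 604, 647, 682, 684, 708, 732, 739, 742, 743.
n = 19.
(a) r = 11.8; between ranks 11 (604) and 12 (647): 638.4.
(b) the nearest-rank method: rank 12 → 647.
|638.4 − 647| = 8.6.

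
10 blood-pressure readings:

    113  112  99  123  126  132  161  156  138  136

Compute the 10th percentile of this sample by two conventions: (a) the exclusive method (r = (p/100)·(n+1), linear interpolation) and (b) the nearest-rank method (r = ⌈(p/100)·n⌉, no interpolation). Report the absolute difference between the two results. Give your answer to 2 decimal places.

1.30

Sorted: 99, 112, 113, 123, 126, 132, 136, 138, 156, 161.
n = 10.
(a) r = 1.1; between ranks 1 (99) and 2 (112): 100.3.
(b) the nearest-rank method: rank 1 → 99.
|100.3 − 99| = 1.3.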